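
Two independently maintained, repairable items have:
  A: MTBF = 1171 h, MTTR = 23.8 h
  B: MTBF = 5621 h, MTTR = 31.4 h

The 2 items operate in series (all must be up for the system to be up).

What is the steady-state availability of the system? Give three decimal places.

A(A) = MTBF/(MTBF+MTTR) = 1171/(1171+23.8) = 0.980080
A(B) = MTBF/(MTBF+MTTR) = 5621/(5621+31.4) = 0.994445
Series availability: 0.980080 × 0.994445 = 0.975

0.975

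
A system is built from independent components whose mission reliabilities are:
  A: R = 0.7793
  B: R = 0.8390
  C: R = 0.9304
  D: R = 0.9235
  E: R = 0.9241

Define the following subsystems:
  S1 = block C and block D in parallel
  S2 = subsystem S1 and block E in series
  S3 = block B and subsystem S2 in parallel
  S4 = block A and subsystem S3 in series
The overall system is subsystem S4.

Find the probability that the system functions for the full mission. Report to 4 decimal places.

0.7692

Parallel (C and D): 1 − (1 − 0.930400)(1 − 0.923500) = 0.994676
Series ([0.994676] and E): 0.994676 × 0.924100 = 0.919180
Parallel (B and [0.919180]): 1 − (1 − 0.839000)(1 − 0.919180) = 0.986988
Series (A and [0.986988]): 0.779300 × 0.986988 = 0.7692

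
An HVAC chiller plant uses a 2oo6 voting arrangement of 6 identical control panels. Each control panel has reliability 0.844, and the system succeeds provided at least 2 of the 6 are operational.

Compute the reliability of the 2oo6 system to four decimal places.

R = Σ_{i=2}^{6} C(6,i) p^i (1−p)^{6−i} with p = 0.844
C(6,2)·0.844^2·0.156^4 = 0.006328
C(6,3)·0.844^3·0.156^3 = 0.045649
C(6,4)·0.844^4·0.156^2 = 0.185230
C(6,5)·0.844^5·0.156^1 = 0.400856
C(6,6)·0.844^6·0.156^0 = 0.361455
Sum = 0.9995

0.9995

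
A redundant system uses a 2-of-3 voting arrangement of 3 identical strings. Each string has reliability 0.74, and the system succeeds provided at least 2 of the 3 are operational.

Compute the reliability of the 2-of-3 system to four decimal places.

0.8324

R = Σ_{i=2}^{3} C(3,i) p^i (1−p)^{3−i} with p = 0.74
C(3,2)·0.74^2·0.26^1 = 0.427128
C(3,3)·0.74^3·0.26^0 = 0.405224
Sum = 0.8324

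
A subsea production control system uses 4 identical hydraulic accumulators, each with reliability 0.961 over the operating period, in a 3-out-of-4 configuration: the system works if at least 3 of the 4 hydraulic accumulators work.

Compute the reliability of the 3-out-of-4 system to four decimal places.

0.9913

R = Σ_{i=3}^{4} C(4,i) p^i (1−p)^{4−i} with p = 0.961
C(4,3)·0.961^3·0.039^1 = 0.138451
C(4,4)·0.961^4·0.039^0 = 0.852891
Sum = 0.9913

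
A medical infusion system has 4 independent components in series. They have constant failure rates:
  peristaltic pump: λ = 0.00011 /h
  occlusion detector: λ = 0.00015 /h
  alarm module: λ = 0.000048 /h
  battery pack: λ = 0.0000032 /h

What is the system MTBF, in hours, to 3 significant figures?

3210

Series of exponential components: λ_sys = Σ λ_i
λ_sys = 0.00011 + 0.00015 + 0.000048 + 0.0000032 = 3.1120e-04 /h
MTBF = 1 / λ_sys = 3210 h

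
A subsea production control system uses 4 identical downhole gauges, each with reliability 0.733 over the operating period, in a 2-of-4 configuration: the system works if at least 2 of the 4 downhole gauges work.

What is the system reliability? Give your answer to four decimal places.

R = Σ_{i=2}^{4} C(4,i) p^i (1−p)^{4−i} with p = 0.733
C(4,2)·0.733^2·0.267^2 = 0.229817
C(4,3)·0.733^3·0.267^1 = 0.420613
C(4,4)·0.733^4·0.267^0 = 0.288679
Sum = 0.9391

0.9391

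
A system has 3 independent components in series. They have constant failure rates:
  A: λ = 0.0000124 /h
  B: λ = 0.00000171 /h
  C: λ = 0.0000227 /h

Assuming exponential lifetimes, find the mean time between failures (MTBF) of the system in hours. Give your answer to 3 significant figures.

27200

Series of exponential components: λ_sys = Σ λ_i
λ_sys = 0.0000124 + 0.00000171 + 0.0000227 = 3.6810e-05 /h
MTBF = 1 / λ_sys = 27200 h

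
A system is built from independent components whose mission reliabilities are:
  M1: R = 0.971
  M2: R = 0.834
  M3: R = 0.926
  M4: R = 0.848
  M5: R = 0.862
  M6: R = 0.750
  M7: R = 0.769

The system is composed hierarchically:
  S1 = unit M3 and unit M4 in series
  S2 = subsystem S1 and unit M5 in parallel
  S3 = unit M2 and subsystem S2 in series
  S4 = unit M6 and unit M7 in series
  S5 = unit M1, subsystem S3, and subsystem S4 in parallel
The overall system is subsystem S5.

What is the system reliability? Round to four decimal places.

0.9977

Series (M3 and M4): 0.926000 × 0.848000 = 0.785248
Parallel ([0.785248] and M5): 1 − (1 − 0.785248)(1 − 0.862000) = 0.970364
Series (M2 and [0.970364]): 0.834000 × 0.970364 = 0.809284
Series (M6 and M7): 0.750000 × 0.769000 = 0.576750
Parallel (M1, [0.809284], and [0.576750]): 1 − (1 − 0.971000)(1 − 0.809284)(1 − 0.576750) = 0.9977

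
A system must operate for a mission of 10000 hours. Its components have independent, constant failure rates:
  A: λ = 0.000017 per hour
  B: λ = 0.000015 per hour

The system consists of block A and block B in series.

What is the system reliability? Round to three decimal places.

R(A) = exp(−0.000017 × 10000) = 0.84366
R(B) = exp(−0.000015 × 10000) = 0.86071
Series (A and B): 0.84366 × 0.86071 = 0.726

0.726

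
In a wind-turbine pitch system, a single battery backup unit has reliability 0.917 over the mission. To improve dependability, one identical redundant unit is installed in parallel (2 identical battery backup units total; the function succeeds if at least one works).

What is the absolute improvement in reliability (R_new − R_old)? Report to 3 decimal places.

R_before = 0.917
R_after = 1 − (1 − 0.917)^2 = 0.993
ΔR = 0.993 − 0.917 = 0.076

0.076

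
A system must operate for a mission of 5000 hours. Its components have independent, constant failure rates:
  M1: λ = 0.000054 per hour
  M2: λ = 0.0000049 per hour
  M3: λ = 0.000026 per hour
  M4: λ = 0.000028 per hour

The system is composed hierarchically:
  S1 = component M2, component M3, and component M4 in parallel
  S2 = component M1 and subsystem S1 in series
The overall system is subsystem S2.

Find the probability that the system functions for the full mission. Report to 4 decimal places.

R(M1) = exp(−0.000054 × 5000) = 0.763379
R(M2) = exp(−0.0000049 × 5000) = 0.975798
R(M3) = exp(−0.000026 × 5000) = 0.878095
R(M4) = exp(−0.000028 × 5000) = 0.869358
Parallel (M2, M3, and M4): 1 − (1 − 0.975798)(1 − 0.878095)(1 − 0.869358) = 0.999615
Series (M1 and [0.999615]): 0.763379 × 0.999615 = 0.7631

0.7631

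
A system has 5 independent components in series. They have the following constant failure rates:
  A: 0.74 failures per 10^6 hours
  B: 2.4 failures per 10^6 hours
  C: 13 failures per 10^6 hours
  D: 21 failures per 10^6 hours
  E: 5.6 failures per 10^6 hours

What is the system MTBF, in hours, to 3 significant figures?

23400

Series of exponential components: λ_sys = Σ λ_i
λ_sys = 0.00000074 + 0.0000024 + 0.000013 + 0.000021 + 0.0000056 = 4.2740e-05 /h
MTBF = 1 / λ_sys = 23400 h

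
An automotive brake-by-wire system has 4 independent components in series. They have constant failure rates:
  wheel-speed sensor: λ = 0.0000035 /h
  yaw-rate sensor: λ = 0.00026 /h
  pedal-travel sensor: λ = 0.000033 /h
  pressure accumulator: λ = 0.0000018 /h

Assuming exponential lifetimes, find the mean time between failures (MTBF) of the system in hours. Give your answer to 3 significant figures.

Series of exponential components: λ_sys = Σ λ_i
λ_sys = 0.0000035 + 0.00026 + 0.000033 + 0.0000018 = 2.9830e-04 /h
MTBF = 1 / λ_sys = 3350 h

3350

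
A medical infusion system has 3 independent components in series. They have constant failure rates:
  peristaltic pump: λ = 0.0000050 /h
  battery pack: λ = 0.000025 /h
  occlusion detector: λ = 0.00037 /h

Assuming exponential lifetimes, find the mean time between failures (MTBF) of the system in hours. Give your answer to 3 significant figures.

2500

Series of exponential components: λ_sys = Σ λ_i
λ_sys = 0.0000050 + 0.000025 + 0.00037 = 4.0000e-04 /h
MTBF = 1 / λ_sys = 2500 h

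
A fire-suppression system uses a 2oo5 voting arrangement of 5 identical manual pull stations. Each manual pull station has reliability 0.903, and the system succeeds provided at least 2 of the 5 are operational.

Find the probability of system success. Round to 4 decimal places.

0.9996

R = Σ_{i=2}^{5} C(5,i) p^i (1−p)^{5−i} with p = 0.903
C(5,2)·0.903^2·0.097^3 = 0.007442
C(5,3)·0.903^3·0.097^2 = 0.069280
C(5,4)·0.903^4·0.097^1 = 0.322473
C(5,5)·0.903^5·0.097^0 = 0.600397
Sum = 0.9996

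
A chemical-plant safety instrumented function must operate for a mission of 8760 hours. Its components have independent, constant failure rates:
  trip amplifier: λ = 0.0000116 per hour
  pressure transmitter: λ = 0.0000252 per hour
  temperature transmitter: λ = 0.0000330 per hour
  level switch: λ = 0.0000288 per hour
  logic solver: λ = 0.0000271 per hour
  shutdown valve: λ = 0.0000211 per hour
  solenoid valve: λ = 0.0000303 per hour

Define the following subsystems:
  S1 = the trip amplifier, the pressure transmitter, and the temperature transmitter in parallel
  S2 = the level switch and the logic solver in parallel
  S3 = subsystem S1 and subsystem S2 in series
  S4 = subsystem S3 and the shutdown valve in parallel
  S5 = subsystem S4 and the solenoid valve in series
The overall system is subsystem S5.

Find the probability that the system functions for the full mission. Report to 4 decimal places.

R(trip amplifier) = exp(−0.0000116 × 8760) = 0.903376
R(pressure transmitter) = exp(−0.0000252 × 8760) = 0.801916
R(temperature transmitter) = exp(−0.0000330 × 8760) = 0.748952
R(level switch) = exp(−0.0000288 × 8760) = 0.777021
R(logic solver) = exp(−0.0000271 × 8760) = 0.788679
R(shutdown valve) = exp(−0.0000211 × 8760) = 0.831241
R(solenoid valve) = exp(−0.0000303 × 8760) = 0.766878
Parallel (trip amplifier, pressure transmitter, and temperature transmitter): 1 − (1 − 0.903376)(1 − 0.801916)(1 − 0.748952) = 0.995195
Parallel (level switch and logic solver): 1 − (1 − 0.777021)(1 − 0.788679) = 0.952880
Series ([0.995195] and [0.952880]): 0.995195 × 0.952880 = 0.948301
Parallel ([0.948301] and shutdown valve): 1 − (1 − 0.948301)(1 − 0.831241) = 0.991275
Series ([0.991275] and solenoid valve): 0.991275 × 0.766878 = 0.7602

0.7602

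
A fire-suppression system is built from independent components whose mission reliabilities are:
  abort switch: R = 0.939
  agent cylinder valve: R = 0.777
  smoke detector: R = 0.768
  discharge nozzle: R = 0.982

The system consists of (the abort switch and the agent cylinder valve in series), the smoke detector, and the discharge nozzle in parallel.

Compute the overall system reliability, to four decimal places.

0.9989

Series (abort switch and agent cylinder valve): 0.939000 × 0.777000 = 0.729603
Parallel ([0.729603], smoke detector, and discharge nozzle): 1 − (1 − 0.729603)(1 − 0.768000)(1 − 0.982000) = 0.9989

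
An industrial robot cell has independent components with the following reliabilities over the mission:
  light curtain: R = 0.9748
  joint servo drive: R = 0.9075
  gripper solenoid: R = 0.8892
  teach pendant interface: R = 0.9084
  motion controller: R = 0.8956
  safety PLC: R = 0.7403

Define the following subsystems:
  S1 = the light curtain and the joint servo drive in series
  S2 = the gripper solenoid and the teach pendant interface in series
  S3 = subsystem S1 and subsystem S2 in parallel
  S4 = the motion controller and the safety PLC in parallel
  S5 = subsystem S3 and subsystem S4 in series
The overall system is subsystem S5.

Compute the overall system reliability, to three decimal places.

0.951

Series (light curtain and joint servo drive): 0.97480 × 0.90750 = 0.88463
Series (gripper solenoid and teach pendant interface): 0.88920 × 0.90840 = 0.80775
Parallel ([0.88463] and [0.80775]): 1 − (1 − 0.88463)(1 − 0.80775) = 0.97782
Parallel (motion controller and safety PLC): 1 − (1 − 0.89560)(1 − 0.74030) = 0.97289
Series ([0.97782] and [0.97289]): 0.97782 × 0.97289 = 0.951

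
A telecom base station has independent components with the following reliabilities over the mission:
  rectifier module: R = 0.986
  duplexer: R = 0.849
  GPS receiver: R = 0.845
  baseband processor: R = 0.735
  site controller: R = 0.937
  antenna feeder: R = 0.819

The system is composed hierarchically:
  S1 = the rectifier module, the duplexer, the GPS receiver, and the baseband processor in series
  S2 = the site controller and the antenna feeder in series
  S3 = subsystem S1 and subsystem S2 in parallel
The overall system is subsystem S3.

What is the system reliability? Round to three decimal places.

Series (rectifier module, duplexer, GPS receiver, and baseband processor): 0.98600 × 0.84900 × 0.84500 × 0.73500 = 0.51991
Series (site controller and antenna feeder): 0.93700 × 0.81900 = 0.76740
Parallel ([0.51991] and [0.76740]): 1 − (1 − 0.51991)(1 − 0.76740) = 0.888

0.888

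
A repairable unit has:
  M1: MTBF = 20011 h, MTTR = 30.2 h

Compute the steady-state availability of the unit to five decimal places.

0.99849

A(M1) = MTBF/(MTBF+MTTR) = 20011/(20011+30.2) = 0.99849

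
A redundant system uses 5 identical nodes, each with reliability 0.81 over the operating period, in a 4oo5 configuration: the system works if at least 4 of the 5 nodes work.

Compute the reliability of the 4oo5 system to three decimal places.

0.758

R = Σ_{i=4}^{5} C(5,i) p^i (1−p)^{5−i} with p = 0.81
C(5,4)·0.81^4·0.19^1 = 0.40894
C(5,5)·0.81^5·0.19^0 = 0.34868
Sum = 0.758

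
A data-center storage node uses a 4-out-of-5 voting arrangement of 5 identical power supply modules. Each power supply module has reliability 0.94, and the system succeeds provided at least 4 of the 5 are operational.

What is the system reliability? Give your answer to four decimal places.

R = Σ_{i=4}^{5} C(5,i) p^i (1−p)^{5−i} with p = 0.94
C(5,4)·0.94^4·0.06^1 = 0.234225
C(5,5)·0.94^5·0.06^0 = 0.733904
Sum = 0.9681

0.9681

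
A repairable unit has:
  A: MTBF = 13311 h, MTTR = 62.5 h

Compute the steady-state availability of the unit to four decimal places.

0.9953

A(A) = MTBF/(MTBF+MTTR) = 13311/(13311+62.5) = 0.9953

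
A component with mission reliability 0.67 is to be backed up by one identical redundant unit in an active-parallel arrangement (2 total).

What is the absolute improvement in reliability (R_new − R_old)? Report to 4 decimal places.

R_before = 0.67
R_after = 1 − (1 − 0.67)^2 = 0.8911
ΔR = 0.8911 − 0.67 = 0.2211

0.2211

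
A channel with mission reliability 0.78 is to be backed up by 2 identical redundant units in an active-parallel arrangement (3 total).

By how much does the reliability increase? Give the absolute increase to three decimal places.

R_before = 0.78
R_after = 1 − (1 − 0.78)^3 = 0.989
ΔR = 0.989 − 0.78 = 0.209

0.209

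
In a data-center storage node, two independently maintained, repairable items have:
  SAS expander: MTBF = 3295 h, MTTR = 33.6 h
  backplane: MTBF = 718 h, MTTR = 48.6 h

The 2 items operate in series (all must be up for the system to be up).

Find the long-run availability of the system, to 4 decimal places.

0.9271

A(SAS expander) = MTBF/(MTBF+MTTR) = 3295/(3295+33.6) = 0.989906
A(backplane) = MTBF/(MTBF+MTTR) = 718/(718+48.6) = 0.936603
Series availability: 0.989906 × 0.936603 = 0.9271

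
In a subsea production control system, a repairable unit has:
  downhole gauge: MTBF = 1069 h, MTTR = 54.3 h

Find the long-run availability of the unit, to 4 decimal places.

0.9517

A(downhole gauge) = MTBF/(MTBF+MTTR) = 1069/(1069+54.3) = 0.9517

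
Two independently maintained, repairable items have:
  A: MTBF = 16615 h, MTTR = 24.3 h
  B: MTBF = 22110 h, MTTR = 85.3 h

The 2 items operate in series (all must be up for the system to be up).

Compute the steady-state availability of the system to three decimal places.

0.995

A(A) = MTBF/(MTBF+MTTR) = 16615/(16615+24.3) = 0.998540
A(B) = MTBF/(MTBF+MTTR) = 22110/(22110+85.3) = 0.996157
Series availability: 0.998540 × 0.996157 = 0.995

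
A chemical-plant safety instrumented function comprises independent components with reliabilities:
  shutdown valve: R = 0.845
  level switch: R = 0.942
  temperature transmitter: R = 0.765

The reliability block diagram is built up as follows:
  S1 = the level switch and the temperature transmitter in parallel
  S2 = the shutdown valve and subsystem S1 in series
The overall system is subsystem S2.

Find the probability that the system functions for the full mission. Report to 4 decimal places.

Parallel (level switch and temperature transmitter): 1 − (1 − 0.942000)(1 − 0.765000) = 0.986370
Series (shutdown valve and [0.986370]): 0.845000 × 0.986370 = 0.8335

0.8335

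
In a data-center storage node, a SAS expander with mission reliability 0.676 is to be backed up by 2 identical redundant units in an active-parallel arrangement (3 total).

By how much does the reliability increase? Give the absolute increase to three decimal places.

R_before = 0.676
R_after = 1 − (1 − 0.676)^3 = 0.966
ΔR = 0.966 − 0.676 = 0.290

0.290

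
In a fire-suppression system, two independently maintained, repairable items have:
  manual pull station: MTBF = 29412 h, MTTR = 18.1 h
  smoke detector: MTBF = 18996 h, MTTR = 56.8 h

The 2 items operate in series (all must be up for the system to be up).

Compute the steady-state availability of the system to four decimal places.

A(manual pull station) = MTBF/(MTBF+MTTR) = 29412/(29412+18.1) = 0.999385
A(smoke detector) = MTBF/(MTBF+MTTR) = 18996/(18996+56.8) = 0.997019
Series availability: 0.999385 × 0.997019 = 0.9964

0.9964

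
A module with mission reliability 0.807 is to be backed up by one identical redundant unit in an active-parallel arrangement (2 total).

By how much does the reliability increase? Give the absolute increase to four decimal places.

0.1558

R_before = 0.807
R_after = 1 − (1 − 0.807)^2 = 0.9628
ΔR = 0.9628 − 0.807 = 0.1558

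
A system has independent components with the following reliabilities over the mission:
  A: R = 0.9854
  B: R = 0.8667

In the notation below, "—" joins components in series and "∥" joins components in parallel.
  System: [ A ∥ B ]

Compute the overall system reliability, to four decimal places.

0.9981

Parallel (A and B): 1 − (1 − 0.985400)(1 − 0.866700) = 0.9981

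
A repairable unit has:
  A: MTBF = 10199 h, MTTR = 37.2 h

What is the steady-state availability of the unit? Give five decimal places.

0.99637

A(A) = MTBF/(MTBF+MTTR) = 10199/(10199+37.2) = 0.99637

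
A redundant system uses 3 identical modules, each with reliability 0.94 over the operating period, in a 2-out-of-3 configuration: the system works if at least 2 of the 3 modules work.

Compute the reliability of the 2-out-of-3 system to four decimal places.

0.9896

R = Σ_{i=2}^{3} C(3,i) p^i (1−p)^{3−i} with p = 0.94
C(3,2)·0.94^2·0.06^1 = 0.159048
C(3,3)·0.94^3·0.06^0 = 0.830584
Sum = 0.9896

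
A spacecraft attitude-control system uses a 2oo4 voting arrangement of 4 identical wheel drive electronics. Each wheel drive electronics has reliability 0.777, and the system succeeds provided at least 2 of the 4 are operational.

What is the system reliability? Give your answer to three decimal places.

0.963

R = Σ_{i=2}^{4} C(4,i) p^i (1−p)^{4−i} with p = 0.777
C(4,2)·0.777^2·0.223^2 = 0.18014
C(4,3)·0.777^3·0.223^1 = 0.41843
C(4,4)·0.777^4·0.223^0 = 0.36449
Sum = 0.963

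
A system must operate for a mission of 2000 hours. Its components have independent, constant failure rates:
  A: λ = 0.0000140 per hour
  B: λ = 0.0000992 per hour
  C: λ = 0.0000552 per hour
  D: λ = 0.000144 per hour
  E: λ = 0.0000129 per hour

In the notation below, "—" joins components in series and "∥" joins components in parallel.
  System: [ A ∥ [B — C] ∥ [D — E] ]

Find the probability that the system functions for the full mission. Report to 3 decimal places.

R(A) = exp(−0.0000140 × 2000) = 0.97239
R(B) = exp(−0.0000992 × 2000) = 0.82004
R(C) = exp(−0.0000552 × 2000) = 0.89548
R(D) = exp(−0.000144 × 2000) = 0.74976
R(E) = exp(−0.0000129 × 2000) = 0.97453
Series (B and C): 0.82004 × 0.89548 = 0.73433
Series (D and E): 0.74976 × 0.97453 = 0.73066
Parallel (A, [0.73433], and [0.73066]): 1 − (1 − 0.97239)(1 − 0.73433)(1 − 0.73066) = 0.998

0.998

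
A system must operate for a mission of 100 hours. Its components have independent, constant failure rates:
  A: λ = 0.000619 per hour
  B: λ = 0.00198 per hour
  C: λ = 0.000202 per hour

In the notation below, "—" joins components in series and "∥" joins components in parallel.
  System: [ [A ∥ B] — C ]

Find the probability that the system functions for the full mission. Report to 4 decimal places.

R(A) = exp(−0.000619 × 100) = 0.939977
R(B) = exp(−0.00198 × 100) = 0.820370
R(C) = exp(−0.000202 × 100) = 0.980003
Parallel (A and B): 1 − (1 − 0.939977)(1 − 0.820370) = 0.989218
Series ([0.989218] and C): 0.989218 × 0.980003 = 0.9694

0.9694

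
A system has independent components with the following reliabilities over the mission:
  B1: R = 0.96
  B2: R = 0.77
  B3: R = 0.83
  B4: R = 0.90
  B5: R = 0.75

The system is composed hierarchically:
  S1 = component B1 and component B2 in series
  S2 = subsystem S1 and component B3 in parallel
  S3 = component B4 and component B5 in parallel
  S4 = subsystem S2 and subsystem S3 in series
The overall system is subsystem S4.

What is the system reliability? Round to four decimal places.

0.9318

Series (B1 and B2): 0.960000 × 0.770000 = 0.739200
Parallel ([0.739200] and B3): 1 − (1 − 0.739200)(1 − 0.830000) = 0.955664
Parallel (B4 and B5): 1 − (1 − 0.900000)(1 − 0.750000) = 0.975000
Series ([0.955664] and [0.975000]): 0.955664 × 0.975000 = 0.9318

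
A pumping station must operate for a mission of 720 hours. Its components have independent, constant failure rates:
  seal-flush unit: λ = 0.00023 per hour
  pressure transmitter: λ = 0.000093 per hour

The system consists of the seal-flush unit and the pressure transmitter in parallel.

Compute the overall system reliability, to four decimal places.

0.9901

R(seal-flush unit) = exp(−0.00023 × 720) = 0.847385
R(pressure transmitter) = exp(−0.000093 × 720) = 0.935233
Parallel (seal-flush unit and pressure transmitter): 1 − (1 − 0.847385)(1 − 0.935233) = 0.9901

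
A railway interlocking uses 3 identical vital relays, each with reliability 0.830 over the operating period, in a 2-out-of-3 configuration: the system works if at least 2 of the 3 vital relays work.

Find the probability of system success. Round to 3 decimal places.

R = Σ_{i=2}^{3} C(3,i) p^i (1−p)^{3−i} with p = 0.830
C(3,2)·0.830^2·0.170^1 = 0.35134
C(3,3)·0.830^3·0.170^0 = 0.57179
Sum = 0.923

0.923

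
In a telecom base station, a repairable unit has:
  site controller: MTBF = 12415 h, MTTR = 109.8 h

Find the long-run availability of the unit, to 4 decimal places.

0.9912

A(site controller) = MTBF/(MTBF+MTTR) = 12415/(12415+109.8) = 0.9912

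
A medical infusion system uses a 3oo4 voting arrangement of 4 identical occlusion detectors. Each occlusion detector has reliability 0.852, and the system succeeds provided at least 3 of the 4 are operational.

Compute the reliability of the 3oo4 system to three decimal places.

0.893

R = Σ_{i=3}^{4} C(4,i) p^i (1−p)^{4−i} with p = 0.852
C(4,3)·0.852^3·0.148^1 = 0.36613
C(4,4)·0.852^4·0.148^0 = 0.52694
Sum = 0.893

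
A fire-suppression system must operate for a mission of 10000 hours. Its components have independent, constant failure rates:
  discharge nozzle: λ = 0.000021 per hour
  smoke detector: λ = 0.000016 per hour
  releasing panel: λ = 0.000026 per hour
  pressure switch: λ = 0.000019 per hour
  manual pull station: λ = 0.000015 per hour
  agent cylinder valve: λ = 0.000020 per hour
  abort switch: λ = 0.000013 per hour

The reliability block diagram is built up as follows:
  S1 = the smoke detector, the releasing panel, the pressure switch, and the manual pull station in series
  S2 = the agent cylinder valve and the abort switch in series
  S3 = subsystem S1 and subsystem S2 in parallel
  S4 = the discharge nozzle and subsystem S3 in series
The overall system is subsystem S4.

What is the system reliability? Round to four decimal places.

0.6893

R(discharge nozzle) = exp(−0.000021 × 10000) = 0.810584
R(smoke detector) = exp(−0.000016 × 10000) = 0.852144
R(releasing panel) = exp(−0.000026 × 10000) = 0.771052
R(pressure switch) = exp(−0.000019 × 10000) = 0.826959
R(manual pull station) = exp(−0.000015 × 10000) = 0.860708
R(agent cylinder valve) = exp(−0.000020 × 10000) = 0.818731
R(abort switch) = exp(−0.000013 × 10000) = 0.878095
Series (smoke detector, releasing panel, pressure switch, and manual pull station): 0.852144 × 0.771052 × 0.826959 × 0.860708 = 0.467667
Series (agent cylinder valve and abort switch): 0.818731 × 0.878095 = 0.718924
Parallel ([0.467667] and [0.718924]): 1 − (1 − 0.467667)(1 − 0.718924) = 0.850374
Series (discharge nozzle and [0.850374]): 0.810584 × 0.850374 = 0.6893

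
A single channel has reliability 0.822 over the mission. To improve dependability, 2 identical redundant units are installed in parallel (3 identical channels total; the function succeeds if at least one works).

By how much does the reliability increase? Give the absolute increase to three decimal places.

R_before = 0.822
R_after = 1 − (1 − 0.822)^3 = 0.994
ΔR = 0.994 − 0.822 = 0.172

0.172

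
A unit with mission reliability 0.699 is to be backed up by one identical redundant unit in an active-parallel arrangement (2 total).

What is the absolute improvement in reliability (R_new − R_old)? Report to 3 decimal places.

0.210

R_before = 0.699
R_after = 1 − (1 − 0.699)^2 = 0.909
ΔR = 0.909 − 0.699 = 0.210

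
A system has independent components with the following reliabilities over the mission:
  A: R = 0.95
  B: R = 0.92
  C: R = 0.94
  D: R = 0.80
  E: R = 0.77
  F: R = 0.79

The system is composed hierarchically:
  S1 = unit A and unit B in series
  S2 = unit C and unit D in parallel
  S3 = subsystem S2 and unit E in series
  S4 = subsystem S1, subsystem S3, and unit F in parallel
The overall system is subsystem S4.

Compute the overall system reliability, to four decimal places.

0.9937

Series (A and B): 0.950000 × 0.920000 = 0.874000
Parallel (C and D): 1 − (1 − 0.940000)(1 − 0.800000) = 0.988000
Series ([0.988000] and E): 0.988000 × 0.770000 = 0.760760
Parallel ([0.874000], [0.760760], and F): 1 − (1 − 0.874000)(1 − 0.760760)(1 − 0.790000) = 0.9937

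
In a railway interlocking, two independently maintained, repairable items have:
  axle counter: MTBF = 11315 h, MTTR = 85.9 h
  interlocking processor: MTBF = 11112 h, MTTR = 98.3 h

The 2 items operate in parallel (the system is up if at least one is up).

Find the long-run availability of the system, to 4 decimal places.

0.9999

A(axle counter) = MTBF/(MTBF+MTTR) = 11315/(11315+85.9) = 0.992466
A(interlocking processor) = MTBF/(MTBF+MTTR) = 11112/(11112+98.3) = 0.991231
Parallel availability: 1 − (1 − 0.992466)(1 − 0.991231) = 0.9999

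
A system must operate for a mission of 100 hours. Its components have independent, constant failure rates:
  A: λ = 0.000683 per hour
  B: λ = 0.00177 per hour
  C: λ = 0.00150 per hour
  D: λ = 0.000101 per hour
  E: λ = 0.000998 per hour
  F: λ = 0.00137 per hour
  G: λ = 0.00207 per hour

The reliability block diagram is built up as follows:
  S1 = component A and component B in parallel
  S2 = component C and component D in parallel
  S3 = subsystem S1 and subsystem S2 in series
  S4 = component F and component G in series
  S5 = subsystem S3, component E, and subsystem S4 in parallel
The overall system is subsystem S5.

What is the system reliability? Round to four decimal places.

R(A) = exp(−0.000683 × 100) = 0.933980
R(B) = exp(−0.00177 × 100) = 0.837780
R(C) = exp(−0.00150 × 100) = 0.860708
R(D) = exp(−0.000101 × 100) = 0.989951
R(E) = exp(−0.000998 × 100) = 0.905018
R(F) = exp(−0.00137 × 100) = 0.871970
R(G) = exp(−0.00207 × 100) = 0.813020
Parallel (A and B): 1 − (1 − 0.933980)(1 − 0.837780) = 0.989290
Parallel (C and D): 1 − (1 − 0.860708)(1 − 0.989951) = 0.998600
Series ([0.989290] and [0.998600]): 0.989290 × 0.998600 = 0.987905
Series (F and G): 0.871970 × 0.813020 = 0.708929
Parallel ([0.987905], E, and [0.708929]): 1 − (1 − 0.987905)(1 − 0.905018)(1 − 0.708929) = 0.9997

0.9997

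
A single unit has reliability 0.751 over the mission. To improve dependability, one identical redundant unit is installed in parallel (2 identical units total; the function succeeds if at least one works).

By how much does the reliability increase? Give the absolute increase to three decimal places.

R_before = 0.751
R_after = 1 − (1 − 0.751)^2 = 0.938
ΔR = 0.938 − 0.751 = 0.187

0.187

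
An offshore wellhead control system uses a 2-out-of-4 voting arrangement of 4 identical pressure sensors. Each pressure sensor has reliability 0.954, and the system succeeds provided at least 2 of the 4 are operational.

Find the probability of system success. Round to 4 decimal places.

0.9996

R = Σ_{i=2}^{4} C(4,i) p^i (1−p)^{4−i} with p = 0.954
C(4,2)·0.954^2·0.046^2 = 0.011555
C(4,3)·0.954^3·0.046^1 = 0.159758
C(4,4)·0.954^4·0.046^0 = 0.828311
Sum = 0.9996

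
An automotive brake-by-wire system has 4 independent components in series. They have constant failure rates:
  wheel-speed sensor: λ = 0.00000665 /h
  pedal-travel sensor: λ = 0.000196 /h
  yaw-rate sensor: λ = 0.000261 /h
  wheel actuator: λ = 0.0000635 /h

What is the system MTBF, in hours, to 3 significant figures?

1900

Series of exponential components: λ_sys = Σ λ_i
λ_sys = 0.00000665 + 0.000196 + 0.000261 + 0.0000635 = 5.2715e-04 /h
MTBF = 1 / λ_sys = 1900 h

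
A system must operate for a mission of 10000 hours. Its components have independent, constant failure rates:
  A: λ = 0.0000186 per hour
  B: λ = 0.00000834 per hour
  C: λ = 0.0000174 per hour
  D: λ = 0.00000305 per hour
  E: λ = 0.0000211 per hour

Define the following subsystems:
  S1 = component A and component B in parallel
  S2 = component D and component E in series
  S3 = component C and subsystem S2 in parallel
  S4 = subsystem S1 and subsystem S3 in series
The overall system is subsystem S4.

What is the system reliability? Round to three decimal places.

R(A) = exp(−0.0000186 × 10000) = 0.83027
R(B) = exp(−0.00000834 × 10000) = 0.91998
R(C) = exp(−0.0000174 × 10000) = 0.84030
R(D) = exp(−0.00000305 × 10000) = 0.96996
R(E) = exp(−0.0000211 × 10000) = 0.80977
Parallel (A and B): 1 − (1 − 0.83027)(1 − 0.91998) = 0.98642
Series (D and E): 0.96996 × 0.80977 = 0.78544
Parallel (C and [0.78544]): 1 − (1 − 0.84030)(1 − 0.78544) = 0.96573
Series ([0.98642] and [0.96573]): 0.98642 × 0.96573 = 0.953

0.953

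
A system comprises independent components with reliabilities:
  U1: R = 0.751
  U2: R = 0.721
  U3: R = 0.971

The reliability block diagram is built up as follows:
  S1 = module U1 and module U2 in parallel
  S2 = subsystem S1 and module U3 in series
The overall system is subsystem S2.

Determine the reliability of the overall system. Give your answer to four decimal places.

Parallel (U1 and U2): 1 − (1 − 0.751000)(1 − 0.721000) = 0.930529
Series ([0.930529] and U3): 0.930529 × 0.971000 = 0.9035

0.9035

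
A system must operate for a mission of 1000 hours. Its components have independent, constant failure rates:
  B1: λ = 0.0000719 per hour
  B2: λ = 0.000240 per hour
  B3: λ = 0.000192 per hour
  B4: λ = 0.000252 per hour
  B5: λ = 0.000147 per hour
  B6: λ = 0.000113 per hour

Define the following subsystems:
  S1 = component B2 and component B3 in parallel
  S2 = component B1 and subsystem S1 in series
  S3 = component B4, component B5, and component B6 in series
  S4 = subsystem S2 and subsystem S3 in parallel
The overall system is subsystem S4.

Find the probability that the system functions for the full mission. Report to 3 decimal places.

R(B1) = exp(−0.0000719 × 1000) = 0.93062
R(B2) = exp(−0.000240 × 1000) = 0.78663
R(B3) = exp(−0.000192 × 1000) = 0.82531
R(B4) = exp(−0.000252 × 1000) = 0.77724
R(B5) = exp(−0.000147 × 1000) = 0.86329
R(B6) = exp(−0.000113 × 1000) = 0.89315
Parallel (B2 and B3): 1 − (1 − 0.78663)(1 − 0.82531) = 0.96273
Series (B1 and [0.96273]): 0.93062 × 0.96273 = 0.89594
Series (B4, B5, and B6): 0.77724 × 0.86329 × 0.89315 = 0.59929
Parallel ([0.89594] and [0.59929]): 1 − (1 − 0.89594)(1 − 0.59929) = 0.958

0.958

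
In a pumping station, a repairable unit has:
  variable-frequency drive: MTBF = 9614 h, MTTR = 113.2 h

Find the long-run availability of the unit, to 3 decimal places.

0.988

A(variable-frequency drive) = MTBF/(MTBF+MTTR) = 9614/(9614+113.2) = 0.988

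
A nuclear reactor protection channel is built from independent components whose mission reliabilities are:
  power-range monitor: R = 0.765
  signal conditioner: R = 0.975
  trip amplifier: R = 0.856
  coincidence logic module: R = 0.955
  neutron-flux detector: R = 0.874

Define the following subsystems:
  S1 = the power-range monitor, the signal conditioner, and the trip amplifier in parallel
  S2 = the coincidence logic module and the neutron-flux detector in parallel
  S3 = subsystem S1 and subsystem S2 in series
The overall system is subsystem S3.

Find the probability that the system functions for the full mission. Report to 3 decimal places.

Parallel (power-range monitor, signal conditioner, and trip amplifier): 1 − (1 − 0.76500)(1 − 0.97500)(1 − 0.85600) = 0.99915
Parallel (coincidence logic module and neutron-flux detector): 1 − (1 − 0.95500)(1 − 0.87400) = 0.99433
Series ([0.99915] and [0.99433]): 0.99915 × 0.99433 = 0.993

0.993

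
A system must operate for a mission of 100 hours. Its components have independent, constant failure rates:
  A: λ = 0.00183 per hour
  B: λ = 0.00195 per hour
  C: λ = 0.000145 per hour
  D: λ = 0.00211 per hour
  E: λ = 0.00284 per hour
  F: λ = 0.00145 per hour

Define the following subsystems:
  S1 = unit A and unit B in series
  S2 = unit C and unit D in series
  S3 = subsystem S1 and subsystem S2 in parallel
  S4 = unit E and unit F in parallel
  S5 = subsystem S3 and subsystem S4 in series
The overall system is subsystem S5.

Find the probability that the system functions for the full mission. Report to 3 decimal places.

0.905

R(A) = exp(−0.00183 × 100) = 0.83277
R(B) = exp(−0.00195 × 100) = 0.82283
R(C) = exp(−0.000145 × 100) = 0.98560
R(D) = exp(−0.00211 × 100) = 0.80977
R(E) = exp(−0.00284 × 100) = 0.75277
R(F) = exp(−0.00145 × 100) = 0.86502
Series (A and B): 0.83277 × 0.82283 = 0.68523
Series (C and D): 0.98560 × 0.80977 = 0.79811
Parallel ([0.68523] and [0.79811]): 1 − (1 − 0.68523)(1 − 0.79811) = 0.93645
Parallel (E and F): 1 − (1 − 0.75277)(1 − 0.86502) = 0.96663
Series ([0.93645] and [0.96663]): 0.93645 × 0.96663 = 0.905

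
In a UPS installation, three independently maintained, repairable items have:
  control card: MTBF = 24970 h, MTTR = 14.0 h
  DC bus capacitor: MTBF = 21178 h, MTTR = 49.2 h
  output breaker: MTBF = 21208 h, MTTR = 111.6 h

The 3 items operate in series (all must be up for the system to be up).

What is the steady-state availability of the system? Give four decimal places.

0.9919

A(control card) = MTBF/(MTBF+MTTR) = 24970/(24970+14.0) = 0.999440
A(DC bus capacitor) = MTBF/(MTBF+MTTR) = 21178/(21178+49.2) = 0.997682
A(output breaker) = MTBF/(MTBF+MTTR) = 21208/(21208+111.6) = 0.994765
Series availability: 0.999440 × 0.997682 × 0.994765 = 0.9919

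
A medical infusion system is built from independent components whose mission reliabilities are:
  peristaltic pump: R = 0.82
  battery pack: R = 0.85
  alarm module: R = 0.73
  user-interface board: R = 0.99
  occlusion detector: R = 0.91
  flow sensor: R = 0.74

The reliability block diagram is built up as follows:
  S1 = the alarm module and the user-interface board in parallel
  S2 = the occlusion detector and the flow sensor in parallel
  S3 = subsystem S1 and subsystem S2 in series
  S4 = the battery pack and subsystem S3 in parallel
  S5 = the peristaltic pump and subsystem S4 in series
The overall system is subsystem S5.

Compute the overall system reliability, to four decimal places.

Parallel (alarm module and user-interface board): 1 − (1 − 0.730000)(1 − 0.990000) = 0.997300
Parallel (occlusion detector and flow sensor): 1 − (1 − 0.910000)(1 − 0.740000) = 0.976600
Series ([0.997300] and [0.976600]): 0.997300 × 0.976600 = 0.973963
Parallel (battery pack and [0.973963]): 1 − (1 − 0.850000)(1 − 0.973963) = 0.996094
Series (peristaltic pump and [0.996094]): 0.820000 × 0.996094 = 0.8168

0.8168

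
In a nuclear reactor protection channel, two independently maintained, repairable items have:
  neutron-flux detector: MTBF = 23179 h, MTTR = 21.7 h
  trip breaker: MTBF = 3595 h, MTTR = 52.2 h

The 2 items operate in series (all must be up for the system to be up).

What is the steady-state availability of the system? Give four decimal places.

A(neutron-flux detector) = MTBF/(MTBF+MTTR) = 23179/(23179+21.7) = 0.999065
A(trip breaker) = MTBF/(MTBF+MTTR) = 3595/(3595+52.2) = 0.985688
Series availability: 0.999065 × 0.985688 = 0.9848

0.9848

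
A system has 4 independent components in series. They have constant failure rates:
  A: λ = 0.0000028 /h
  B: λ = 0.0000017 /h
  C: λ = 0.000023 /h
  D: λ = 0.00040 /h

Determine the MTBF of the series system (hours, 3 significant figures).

2340

Series of exponential components: λ_sys = Σ λ_i
λ_sys = 0.0000028 + 0.0000017 + 0.000023 + 0.00040 = 4.2750e-04 /h
MTBF = 1 / λ_sys = 2340 h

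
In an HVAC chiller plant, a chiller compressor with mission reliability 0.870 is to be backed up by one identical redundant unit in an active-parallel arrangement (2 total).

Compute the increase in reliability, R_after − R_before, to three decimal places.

0.113

R_before = 0.870
R_after = 1 − (1 − 0.870)^2 = 0.983
ΔR = 0.983 − 0.870 = 0.113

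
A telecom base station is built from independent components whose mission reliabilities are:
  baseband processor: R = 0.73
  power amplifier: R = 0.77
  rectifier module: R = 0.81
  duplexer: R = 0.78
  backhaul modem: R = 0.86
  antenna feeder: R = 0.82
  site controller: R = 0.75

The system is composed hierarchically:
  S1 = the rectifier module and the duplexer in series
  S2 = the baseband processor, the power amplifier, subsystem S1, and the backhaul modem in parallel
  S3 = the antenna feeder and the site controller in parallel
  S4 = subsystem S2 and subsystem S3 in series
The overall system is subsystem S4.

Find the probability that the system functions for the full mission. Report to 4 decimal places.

Series (rectifier module and duplexer): 0.810000 × 0.780000 = 0.631800
Parallel (baseband processor, power amplifier, [0.631800], and backhaul modem): 1 − (1 − 0.730000)(1 − 0.770000)(1 − 0.631800)(1 − 0.860000) = 0.996799
Parallel (antenna feeder and site controller): 1 − (1 − 0.820000)(1 − 0.750000) = 0.955000
Series ([0.996799] and [0.955000]): 0.996799 × 0.955000 = 0.9519

0.9519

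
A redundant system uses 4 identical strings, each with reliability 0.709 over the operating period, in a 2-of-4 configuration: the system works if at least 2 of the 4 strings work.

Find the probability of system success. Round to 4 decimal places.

R = Σ_{i=2}^{4} C(4,i) p^i (1−p)^{4−i} with p = 0.709
C(4,2)·0.709^2·0.291^2 = 0.255405
C(4,3)·0.709^3·0.291^1 = 0.414851
C(4,4)·0.709^4·0.291^0 = 0.252688
Sum = 0.9229

0.9229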